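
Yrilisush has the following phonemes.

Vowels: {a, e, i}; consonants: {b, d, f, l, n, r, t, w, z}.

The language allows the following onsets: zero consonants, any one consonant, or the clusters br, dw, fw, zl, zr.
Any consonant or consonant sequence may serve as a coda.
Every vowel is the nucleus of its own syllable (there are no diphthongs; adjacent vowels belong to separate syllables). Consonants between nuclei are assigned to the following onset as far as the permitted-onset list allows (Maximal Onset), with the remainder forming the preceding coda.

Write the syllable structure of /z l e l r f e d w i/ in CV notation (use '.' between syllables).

CCVCC.CV.CCV

The vowels are e, e, i — 3 nuclei, so 3 syllables.
σ1/σ2 boundary: /lrf/ — longest licit onset from the right is /f/, leaving /lr/ as coda.
σ2/σ3 boundary: cluster /dw/ — /dw/ is itself a permitted onset, so the whole cluster goes right; preceding coda = ∅.
Result: zlelr.fe.dwi.
Mapping each syllable to C/V: /zlelr/ → CCVCC, /fe/ → CV, /dwi/ → CCV.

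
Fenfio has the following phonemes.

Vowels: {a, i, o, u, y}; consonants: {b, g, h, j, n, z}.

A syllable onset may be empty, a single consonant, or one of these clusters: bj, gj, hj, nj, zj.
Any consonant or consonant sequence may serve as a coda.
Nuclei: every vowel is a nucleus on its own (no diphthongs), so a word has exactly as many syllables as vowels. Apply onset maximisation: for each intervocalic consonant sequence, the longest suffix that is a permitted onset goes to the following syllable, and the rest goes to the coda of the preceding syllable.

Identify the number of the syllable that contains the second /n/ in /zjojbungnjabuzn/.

The vowels are o, u, a, u — 4 nuclei, so 4 syllables.
V1 /o/ – V2 /u/: /jb/ splits as /j/ + /b/ (/b/ is the longest suffix that is a licit onset).
V2 /u/ – V3 /a/: /ngnj/ splits as /ng/ + /nj/ (/nj/ is the longest suffix that is a licit onset).
V3 /a/ – V4 /u/: /b/ is a single consonant, so it becomes the next onset.
Result: zjoj.bung.nja.buzn.
The second /n/ is in the onset of syllable 3 (/nja/).

3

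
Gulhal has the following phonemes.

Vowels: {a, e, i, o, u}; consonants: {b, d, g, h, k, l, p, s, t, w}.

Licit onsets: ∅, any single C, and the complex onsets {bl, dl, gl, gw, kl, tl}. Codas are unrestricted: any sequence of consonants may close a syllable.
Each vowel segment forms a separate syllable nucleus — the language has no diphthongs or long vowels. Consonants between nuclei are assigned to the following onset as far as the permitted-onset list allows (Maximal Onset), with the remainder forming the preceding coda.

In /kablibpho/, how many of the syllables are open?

2

Vowels present: a, i, o; each is a nucleus, giving 3 syllables.
Between /a/ (V1) and /i/ (V2): /bl/ is a licit onset in full, so it all attaches to the next syllable.
Between /i/ (V2) and /o/ (V3): /bph/ — longest licit onset from the right is /h/, leaving /bp/ as coda.
Result: ka.blibp.ho.
Classifying each syllable: /ka/ (open), /blibp/ (closed), /ho/ (open).
Open syllables: 2.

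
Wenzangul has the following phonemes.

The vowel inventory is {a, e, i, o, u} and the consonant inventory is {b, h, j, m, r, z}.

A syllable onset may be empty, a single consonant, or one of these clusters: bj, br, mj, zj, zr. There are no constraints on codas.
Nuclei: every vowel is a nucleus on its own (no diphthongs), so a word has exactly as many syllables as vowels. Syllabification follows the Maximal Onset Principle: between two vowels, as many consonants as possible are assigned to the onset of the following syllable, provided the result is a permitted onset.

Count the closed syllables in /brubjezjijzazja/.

The vowels are u, e, i, a, a — 5 nuclei, so 5 syllables.
Between /u/ (V1) and /e/ (V2): /bj/ is a licit onset in full, so it all attaches to the next syllable.
Between /e/ (V2) and /i/ (V3): /zj/ — entire cluster is a permitted onset → onset /zj/, coda ∅.
Between /i/ (V3) and /a/ (V4): /jz/ splits as /j/ + /z/ (/z/ is the longest suffix that is a licit onset).
Between /a/ (V4) and /a/ (V5): cluster /zj/ — /zj/ is itself a permitted onset, so the whole cluster goes right; preceding coda = ∅.
So the parse is bru.bje.zjij.za.zja.
Classifying each syllable: /bru/ (open), /bje/ (open), /zjij/ (closed), /za/ (open), /zja/ (open).
Closed syllables: 1.

1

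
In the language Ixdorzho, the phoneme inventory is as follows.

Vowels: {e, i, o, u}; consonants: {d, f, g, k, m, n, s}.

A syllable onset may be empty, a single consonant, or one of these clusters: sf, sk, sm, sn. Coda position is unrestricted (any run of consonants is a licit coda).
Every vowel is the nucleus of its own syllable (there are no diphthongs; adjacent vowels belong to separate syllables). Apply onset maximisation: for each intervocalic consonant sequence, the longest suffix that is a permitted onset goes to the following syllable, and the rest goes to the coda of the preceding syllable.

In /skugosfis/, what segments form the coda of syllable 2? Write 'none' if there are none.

Nuclei (vowels): u, o, i → 3 syllables.
σ1/σ2 boundary: just /g/ — single C goes to the following onset.
σ2/σ3 boundary: /sf/ — entire cluster is a permitted onset → onset /sf/, coda ∅.
Result: sku.go.sfis.
Syllable 2 is /go/: onset /g/, nucleus /o/, coda ∅.

none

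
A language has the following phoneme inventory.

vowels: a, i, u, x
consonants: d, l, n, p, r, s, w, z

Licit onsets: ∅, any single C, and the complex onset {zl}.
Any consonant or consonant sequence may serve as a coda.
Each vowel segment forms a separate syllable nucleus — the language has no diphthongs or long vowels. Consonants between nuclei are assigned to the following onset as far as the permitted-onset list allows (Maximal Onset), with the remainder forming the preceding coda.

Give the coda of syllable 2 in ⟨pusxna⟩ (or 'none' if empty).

none

Nuclei (vowels): u, x, a → 3 syllables.
Between /u/ (V1) and /x/ (V2): /s/ is a single consonant, so it becomes the next onset.
Between /x/ (V2) and /a/ (V3): /n/ → onset of the next syllable (single consonants are always licit onsets).
Syllabification: pu.sx.na.
Syllable 2 is /sx/: onset /s/, nucleus /x/, coda ∅.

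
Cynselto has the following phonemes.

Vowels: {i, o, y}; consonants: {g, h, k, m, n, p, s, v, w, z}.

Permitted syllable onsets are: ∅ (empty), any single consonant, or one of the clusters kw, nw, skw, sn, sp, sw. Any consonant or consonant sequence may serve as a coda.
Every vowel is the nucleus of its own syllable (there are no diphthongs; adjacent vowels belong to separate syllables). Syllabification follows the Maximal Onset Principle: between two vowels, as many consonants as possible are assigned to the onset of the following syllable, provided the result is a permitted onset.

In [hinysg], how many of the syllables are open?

The vowels are i, y — 2 nuclei, so 2 syllables.
Between /i/ (V1) and /y/ (V2): just /n/ — single C goes to the following onset.
So the parse is hi.nysg.
Classifying each syllable: /hi/ (open), /nysg/ (closed).
Open syllables: 1.

1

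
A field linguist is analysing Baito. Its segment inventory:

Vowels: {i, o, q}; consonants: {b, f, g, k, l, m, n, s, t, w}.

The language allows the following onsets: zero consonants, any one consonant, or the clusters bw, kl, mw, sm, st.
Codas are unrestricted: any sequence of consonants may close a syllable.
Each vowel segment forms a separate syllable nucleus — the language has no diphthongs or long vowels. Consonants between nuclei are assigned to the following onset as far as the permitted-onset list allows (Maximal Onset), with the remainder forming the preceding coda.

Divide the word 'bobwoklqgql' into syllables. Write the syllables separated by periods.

bo.bwo.klq.gql

Vowels present: o, o, q, q; each is a nucleus, giving 4 syllables.
σ1/σ2 boundary: /bw/ — entire cluster is a permitted onset → onset /bw/, coda ∅.
σ2/σ3 boundary: /kl/ is a licit onset in full, so it all attaches to the next syllable.
σ3/σ4 boundary: /g/ → onset of the next syllable (single consonants are always licit onsets).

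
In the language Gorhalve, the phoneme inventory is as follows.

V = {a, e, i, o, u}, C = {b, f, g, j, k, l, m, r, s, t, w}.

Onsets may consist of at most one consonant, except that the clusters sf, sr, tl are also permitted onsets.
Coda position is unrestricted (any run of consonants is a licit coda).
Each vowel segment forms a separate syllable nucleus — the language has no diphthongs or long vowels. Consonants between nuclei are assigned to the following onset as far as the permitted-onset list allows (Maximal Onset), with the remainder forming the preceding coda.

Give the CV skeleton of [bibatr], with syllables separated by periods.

CV.CVCC

Nuclei (vowels): i, a → 2 syllables.
V1 /i/ – V2 /a/: /b/ → onset of the next syllable (single consonants are always licit onsets).
So the parse is bi.batr.
Mapping each syllable to C/V: /bi/ → CV, /batr/ → CVCC.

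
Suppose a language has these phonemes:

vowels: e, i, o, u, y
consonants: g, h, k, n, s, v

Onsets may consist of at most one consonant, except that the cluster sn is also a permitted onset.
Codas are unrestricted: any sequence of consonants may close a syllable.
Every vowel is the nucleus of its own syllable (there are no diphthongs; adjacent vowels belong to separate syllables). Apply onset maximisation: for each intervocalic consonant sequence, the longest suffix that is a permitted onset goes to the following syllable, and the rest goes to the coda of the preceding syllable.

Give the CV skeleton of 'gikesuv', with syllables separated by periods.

CV.CV.CVC

Nuclei (vowels): i, e, u → 3 syllables.
Between /i/ (V1) and /e/ (V2): /k/ is a single consonant, so it becomes the next onset.
Between /e/ (V2) and /u/ (V3): /s/ → onset of the next syllable (single consonants are always licit onsets).
Syllabification: gi.ke.suv.
Mapping each syllable to C/V: /gi/ → CV, /ke/ → CV, /suv/ → CVC.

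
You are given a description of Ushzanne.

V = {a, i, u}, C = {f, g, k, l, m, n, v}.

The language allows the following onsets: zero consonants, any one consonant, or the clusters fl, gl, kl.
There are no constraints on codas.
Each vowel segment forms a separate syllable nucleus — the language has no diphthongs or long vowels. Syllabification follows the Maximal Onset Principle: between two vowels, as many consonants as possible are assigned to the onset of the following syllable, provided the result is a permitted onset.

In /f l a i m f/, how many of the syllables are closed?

Nuclei (vowels): a, i → 2 syllables.
Between /a/ (V1) and /i/ (V2): no consonants, so the boundary falls immediately after /a/.
Syllabification: fla.imf.
Classifying each syllable: /fla/ (open), /imf/ (closed).
Closed syllables: 1.

1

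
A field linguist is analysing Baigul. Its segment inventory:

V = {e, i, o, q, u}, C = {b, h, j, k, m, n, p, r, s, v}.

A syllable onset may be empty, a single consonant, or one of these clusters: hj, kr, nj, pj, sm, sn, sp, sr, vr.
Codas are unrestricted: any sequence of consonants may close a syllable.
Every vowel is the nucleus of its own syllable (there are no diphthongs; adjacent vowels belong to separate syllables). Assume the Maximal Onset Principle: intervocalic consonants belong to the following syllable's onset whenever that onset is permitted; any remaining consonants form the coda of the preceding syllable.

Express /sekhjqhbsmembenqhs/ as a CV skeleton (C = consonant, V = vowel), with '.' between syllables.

CVC.CCVCC.CCVC.CV.CVCC

Vowels present: e, q, e, e, q; each is a nucleus, giving 5 syllables.
Between /e/ (V1) and /q/ (V2): /khj/ splits as /k/ + /hj/ (/hj/ is the longest suffix that is a licit onset).
Between /q/ (V2) and /e/ (V3): /hbsm/; trying suffixes from longest down, /sm/ is the first permitted one, so coda /hb/ | onset /sm/.
Between /e/ (V3) and /e/ (V4): /mb/ splits as /m/ + /b/ (/b/ is the longest suffix that is a licit onset).
Between /e/ (V4) and /q/ (V5): just /n/ — single C goes to the following onset.
So the parse is sek.hjqhb.smem.be.nqhs.
Mapping each syllable to C/V: /sek/ → CVC, /hjqhb/ → CCVCC, /smem/ → CCVC, /be/ → CV, /nqhs/ → CVCC.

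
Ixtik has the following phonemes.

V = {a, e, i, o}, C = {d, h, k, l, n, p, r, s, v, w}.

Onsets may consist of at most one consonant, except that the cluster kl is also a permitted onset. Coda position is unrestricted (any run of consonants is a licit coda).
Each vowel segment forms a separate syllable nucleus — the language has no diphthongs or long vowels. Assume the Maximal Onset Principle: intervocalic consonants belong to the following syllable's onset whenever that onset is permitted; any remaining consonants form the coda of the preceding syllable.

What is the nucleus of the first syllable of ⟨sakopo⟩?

Nuclei (vowels): a, o, o → 3 syllables.
The first nucleus (vowel 1 from the left) is /a/.

a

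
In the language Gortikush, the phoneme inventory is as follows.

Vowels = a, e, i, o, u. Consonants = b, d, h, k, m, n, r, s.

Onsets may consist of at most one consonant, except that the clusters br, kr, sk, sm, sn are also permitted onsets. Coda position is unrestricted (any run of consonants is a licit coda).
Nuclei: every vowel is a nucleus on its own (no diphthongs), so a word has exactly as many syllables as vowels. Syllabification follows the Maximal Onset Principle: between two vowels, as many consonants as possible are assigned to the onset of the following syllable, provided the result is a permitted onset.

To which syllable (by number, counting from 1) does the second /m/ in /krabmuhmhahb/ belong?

2

Vowels present: a, u, a; each is a nucleus, giving 3 syllables.
V1 /a/ – V2 /u/: /bm/ splits as /b/ + /m/ (/m/ is the longest suffix that is a licit onset).
V2 /u/ – V3 /a/: /hmh/; trying suffixes from longest down, /h/ is the first permitted one, so coda /hm/ | onset /h/.
Syllabification: krab.muhm.hahb.
The second /m/ is in the coda of syllable 2 (/muhm/).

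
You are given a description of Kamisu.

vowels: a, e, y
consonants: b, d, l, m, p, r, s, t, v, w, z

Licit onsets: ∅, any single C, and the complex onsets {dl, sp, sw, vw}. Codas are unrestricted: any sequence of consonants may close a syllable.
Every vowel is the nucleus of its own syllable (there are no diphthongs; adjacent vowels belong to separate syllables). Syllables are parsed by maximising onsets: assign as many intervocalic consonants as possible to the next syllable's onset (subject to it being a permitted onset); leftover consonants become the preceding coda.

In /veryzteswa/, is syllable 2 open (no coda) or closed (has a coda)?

The vowels are e, y, e, a — 4 nuclei, so 4 syllables.
/e…y/ gap (V1→V2): /r/ is a single consonant, so it becomes the next onset.
/y…e/ gap (V2→V3): /zt/; trying suffixes from longest down, /t/ is the first permitted one, so coda /z/ | onset /t/.
/e…a/ gap (V3→V4): cluster /sw/ — /sw/ is itself a permitted onset, so the whole cluster goes right; preceding coda = ∅.
Syllabification: ve.ryz.te.swa.
Syllable 2 is /ryz/ with coda /z/, so it is closed.

closed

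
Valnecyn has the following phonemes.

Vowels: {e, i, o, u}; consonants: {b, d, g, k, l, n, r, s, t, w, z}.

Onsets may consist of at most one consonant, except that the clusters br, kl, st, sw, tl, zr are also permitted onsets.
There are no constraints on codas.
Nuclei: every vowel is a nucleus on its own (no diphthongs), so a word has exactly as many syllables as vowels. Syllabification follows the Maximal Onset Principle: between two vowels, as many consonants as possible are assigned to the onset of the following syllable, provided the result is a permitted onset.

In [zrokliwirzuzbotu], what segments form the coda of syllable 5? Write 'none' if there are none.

The vowels are o, i, i, u, o, u — 6 nuclei, so 6 syllables.
σ1/σ2 boundary: /kl/ — entire cluster is a permitted onset → onset /kl/, coda ∅.
σ2/σ3 boundary: /w/ → onset of the next syllable (single consonants are always licit onsets).
σ3/σ4 boundary: /rz/; trying suffixes from longest down, /z/ is the first permitted one, so coda /r/ | onset /z/.
σ4/σ5 boundary: /zb/; trying suffixes from longest down, /b/ is the first permitted one, so coda /z/ | onset /b/.
σ5/σ6 boundary: /t/ → onset of the next syllable (single consonants are always licit onsets).
So the parse is zro.kli.wir.zuz.bo.tu.
Syllable 5 is /bo/: onset /b/, nucleus /o/, coda ∅.

none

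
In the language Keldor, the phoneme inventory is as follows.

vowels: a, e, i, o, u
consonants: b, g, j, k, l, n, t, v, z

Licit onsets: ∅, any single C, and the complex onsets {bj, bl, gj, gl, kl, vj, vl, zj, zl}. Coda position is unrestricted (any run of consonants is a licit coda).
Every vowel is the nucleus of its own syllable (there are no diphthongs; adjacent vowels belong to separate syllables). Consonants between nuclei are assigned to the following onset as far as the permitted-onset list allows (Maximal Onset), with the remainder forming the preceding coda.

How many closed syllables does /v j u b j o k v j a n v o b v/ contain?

3

Nuclei (vowels): u, o, a, o → 4 syllables.
σ1/σ2 boundary: /bj/ — entire cluster is a permitted onset → onset /bj/, coda ∅.
σ2/σ3 boundary: cluster /kvj/ — the longest permitted-onset suffix is /vj/; onset = /vj/, preceding coda = /k/.
σ3/σ4 boundary: /nv/ splits as /n/ + /v/ (/v/ is the longest suffix that is a licit onset).
Syllabification: vju.bjok.vjan.vobv.
Classifying each syllable: /vju/ (open), /bjok/ (closed), /vjan/ (closed), /vobv/ (closed).
Closed syllables: 3.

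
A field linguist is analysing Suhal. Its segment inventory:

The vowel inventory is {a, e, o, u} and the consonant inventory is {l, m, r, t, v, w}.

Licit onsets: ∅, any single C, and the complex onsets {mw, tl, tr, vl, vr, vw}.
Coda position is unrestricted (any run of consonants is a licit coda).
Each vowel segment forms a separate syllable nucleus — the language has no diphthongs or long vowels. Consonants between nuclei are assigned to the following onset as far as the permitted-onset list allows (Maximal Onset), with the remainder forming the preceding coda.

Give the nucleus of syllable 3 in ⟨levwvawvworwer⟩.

o

Vowels present: e, a, o, e; each is a nucleus, giving 4 syllables.
The third nucleus (vowel 3 from the left) is /o/.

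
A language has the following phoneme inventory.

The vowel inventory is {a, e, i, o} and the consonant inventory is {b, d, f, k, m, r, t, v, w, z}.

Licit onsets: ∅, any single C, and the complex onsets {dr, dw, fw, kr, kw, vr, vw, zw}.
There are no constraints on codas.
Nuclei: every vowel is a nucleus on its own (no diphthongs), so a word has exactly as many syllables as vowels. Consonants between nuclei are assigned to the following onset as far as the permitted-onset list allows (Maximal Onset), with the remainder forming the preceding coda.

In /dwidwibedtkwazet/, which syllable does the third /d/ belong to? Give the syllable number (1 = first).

3

Vowels present: i, i, e, a, e; each is a nucleus, giving 5 syllables.
σ1/σ2 boundary: cluster /dw/ — /dw/ is itself a permitted onset, so the whole cluster goes right; preceding coda = ∅.
σ2/σ3 boundary: just /b/ — single C goes to the following onset.
σ3/σ4 boundary: cluster /dtkw/ — the longest permitted-onset suffix is /kw/; onset = /kw/, preceding coda = /dt/.
σ4/σ5 boundary: /z/ → onset of the next syllable (single consonants are always licit onsets).
Result: dwi.dwi.bedt.kwa.zet.
The third /d/ is in the coda of syllable 3 (/bedt/).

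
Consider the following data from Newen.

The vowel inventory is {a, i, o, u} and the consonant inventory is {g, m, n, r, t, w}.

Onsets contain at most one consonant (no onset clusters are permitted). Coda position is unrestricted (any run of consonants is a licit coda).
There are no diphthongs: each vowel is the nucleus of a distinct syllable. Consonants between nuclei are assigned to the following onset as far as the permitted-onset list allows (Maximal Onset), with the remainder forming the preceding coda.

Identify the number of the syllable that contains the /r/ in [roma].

1

Nuclei (vowels): o, a → 2 syllables.
σ1/σ2 boundary: just /m/ — single C goes to the following onset.
So the parse is ro.ma.
The /r/ is in the onset of syllable 1 (/ro/).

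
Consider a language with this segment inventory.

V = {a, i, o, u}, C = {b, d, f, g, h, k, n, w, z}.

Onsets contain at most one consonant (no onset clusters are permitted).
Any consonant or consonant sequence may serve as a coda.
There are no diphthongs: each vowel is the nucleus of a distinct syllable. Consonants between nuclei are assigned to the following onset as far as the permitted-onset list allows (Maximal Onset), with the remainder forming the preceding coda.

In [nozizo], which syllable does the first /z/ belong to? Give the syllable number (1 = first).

2

Vowels present: o, i, o; each is a nucleus, giving 3 syllables.
/o…i/ gap (V1→V2): just /z/ — single C goes to the following onset.
/i…o/ gap (V2→V3): /z/ → onset of the next syllable (single consonants are always licit onsets).
Result: no.zi.zo.
The first /z/ is in the onset of syllable 2 (/zi/).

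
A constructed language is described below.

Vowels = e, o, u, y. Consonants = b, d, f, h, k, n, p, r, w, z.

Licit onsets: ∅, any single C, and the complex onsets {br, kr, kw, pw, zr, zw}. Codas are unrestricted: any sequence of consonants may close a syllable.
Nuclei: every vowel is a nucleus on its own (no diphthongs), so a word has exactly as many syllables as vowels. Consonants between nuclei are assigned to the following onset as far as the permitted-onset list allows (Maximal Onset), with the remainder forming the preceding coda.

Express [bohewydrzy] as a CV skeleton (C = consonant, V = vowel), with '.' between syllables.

CV.CV.CVCC.CV

Vowels present: o, e, y, y; each is a nucleus, giving 4 syllables.
σ1/σ2 boundary: /h/ → onset of the next syllable (single consonants are always licit onsets).
σ2/σ3 boundary: just /w/ — single C goes to the following onset.
σ3/σ4 boundary: /drz/; trying suffixes from longest down, /z/ is the first permitted one, so coda /dr/ | onset /z/.
So the parse is bo.he.wydr.zy.
Mapping each syllable to C/V: /bo/ → CV, /he/ → CV, /wydr/ → CVCC, /zy/ → CV.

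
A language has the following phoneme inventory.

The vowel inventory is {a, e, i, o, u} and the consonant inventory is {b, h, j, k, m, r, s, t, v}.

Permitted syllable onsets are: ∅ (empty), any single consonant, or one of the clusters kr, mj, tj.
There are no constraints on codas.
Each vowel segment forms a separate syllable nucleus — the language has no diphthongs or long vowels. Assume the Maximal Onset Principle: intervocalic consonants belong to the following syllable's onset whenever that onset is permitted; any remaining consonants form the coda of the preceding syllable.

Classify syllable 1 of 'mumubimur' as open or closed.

open

Vowels present: u, u, i, u; each is a nucleus, giving 4 syllables.
V1 /u/ – V2 /u/: just /m/ — single C goes to the following onset.
V2 /u/ – V3 /i/: just /b/ — single C goes to the following onset.
V3 /i/ – V4 /u/: /m/ is a single consonant, so it becomes the next onset.
Result: mu.mu.bi.mur.
Syllable 1 is /mu/; it ends in its nucleus with no coda, so it is open.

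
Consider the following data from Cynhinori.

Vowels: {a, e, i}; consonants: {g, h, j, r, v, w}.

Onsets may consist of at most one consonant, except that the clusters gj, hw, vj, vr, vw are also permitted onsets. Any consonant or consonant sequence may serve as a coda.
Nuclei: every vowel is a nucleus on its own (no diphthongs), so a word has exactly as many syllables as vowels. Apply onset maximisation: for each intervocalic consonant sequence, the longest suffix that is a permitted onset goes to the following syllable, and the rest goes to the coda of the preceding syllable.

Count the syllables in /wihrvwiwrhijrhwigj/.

The vowels are i, i, i, i — 4 nuclei, so 4 syllables.

4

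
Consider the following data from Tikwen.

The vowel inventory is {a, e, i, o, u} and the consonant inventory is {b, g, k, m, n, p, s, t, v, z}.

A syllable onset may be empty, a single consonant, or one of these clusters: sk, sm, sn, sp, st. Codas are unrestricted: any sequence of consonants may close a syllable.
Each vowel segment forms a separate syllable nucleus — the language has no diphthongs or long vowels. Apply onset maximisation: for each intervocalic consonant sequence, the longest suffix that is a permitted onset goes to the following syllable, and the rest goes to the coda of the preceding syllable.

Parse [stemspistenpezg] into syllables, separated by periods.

The vowels are e, i, e, e — 4 nuclei, so 4 syllables.
/e…i/ gap (V1→V2): /msp/; trying suffixes from longest down, /sp/ is the first permitted one, so coda /m/ | onset /sp/.
/i…e/ gap (V2→V3): /st/ — entire cluster is a permitted onset → onset /st/, coda ∅.
/e…e/ gap (V3→V4): /np/; trying suffixes from longest down, /p/ is the first permitted one, so coda /n/ | onset /p/.

stem.spi.sten.pezg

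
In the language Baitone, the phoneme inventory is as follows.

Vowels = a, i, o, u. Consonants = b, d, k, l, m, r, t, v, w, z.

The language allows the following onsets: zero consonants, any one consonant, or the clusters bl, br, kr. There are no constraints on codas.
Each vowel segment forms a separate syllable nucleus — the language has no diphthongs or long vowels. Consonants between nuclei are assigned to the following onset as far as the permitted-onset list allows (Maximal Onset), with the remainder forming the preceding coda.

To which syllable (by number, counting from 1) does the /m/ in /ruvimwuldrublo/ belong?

2

Vowels present: u, i, u, u, o; each is a nucleus, giving 5 syllables.
V1 /u/ – V2 /i/: just /v/ — single C goes to the following onset.
V2 /i/ – V3 /u/: /mw/ — longest licit onset from the right is /w/, leaving /m/ as coda.
V3 /u/ – V4 /u/: /ldr/; trying suffixes from longest down, /r/ is the first permitted one, so coda /ld/ | onset /r/.
V4 /u/ – V5 /o/: cluster /bl/ — /bl/ is itself a permitted onset, so the whole cluster goes right; preceding coda = ∅.
Putting it together: ru.vim.wuld.ru.blo.
The /m/ is in the coda of syllable 2 (/vim/).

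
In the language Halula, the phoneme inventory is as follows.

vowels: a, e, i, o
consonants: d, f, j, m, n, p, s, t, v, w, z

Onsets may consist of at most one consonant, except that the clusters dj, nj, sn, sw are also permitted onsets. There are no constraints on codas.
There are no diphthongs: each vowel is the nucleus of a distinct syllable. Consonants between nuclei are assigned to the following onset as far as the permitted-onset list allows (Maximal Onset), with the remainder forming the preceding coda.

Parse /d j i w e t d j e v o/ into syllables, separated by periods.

Vowels present: i, e, e, o; each is a nucleus, giving 4 syllables.
V1 /i/ – V2 /e/: /w/ → onset of the next syllable (single consonants are always licit onsets).
V2 /e/ – V3 /e/: /tdj/ splits as /t/ + /dj/ (/dj/ is the longest suffix that is a licit onset).
V3 /e/ – V4 /o/: /v/ → onset of the next syllable (single consonants are always licit onsets).

dji.wet.dje.vo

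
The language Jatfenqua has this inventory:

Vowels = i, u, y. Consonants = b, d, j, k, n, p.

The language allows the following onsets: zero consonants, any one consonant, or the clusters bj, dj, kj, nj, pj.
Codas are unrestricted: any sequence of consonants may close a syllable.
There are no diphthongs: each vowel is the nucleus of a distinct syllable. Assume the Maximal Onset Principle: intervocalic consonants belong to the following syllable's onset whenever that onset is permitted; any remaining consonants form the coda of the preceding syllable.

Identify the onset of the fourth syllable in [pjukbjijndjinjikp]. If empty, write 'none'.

nj

The vowels are u, i, i, i — 4 nuclei, so 4 syllables.
/u…i/ gap (V1→V2): /kbj/ — longest licit onset from the right is /bj/, leaving /k/ as coda.
/i…i/ gap (V2→V3): /jndj/ — longest licit onset from the right is /dj/, leaving /jn/ as coda.
/i…i/ gap (V3→V4): /nj/ — entire cluster is a permitted onset → onset /nj/, coda ∅.
Result: pjuk.bjijn.dji.njikp.
Syllable 4 is /njikp/: onset /nj/, nucleus /i/, coda /kp/.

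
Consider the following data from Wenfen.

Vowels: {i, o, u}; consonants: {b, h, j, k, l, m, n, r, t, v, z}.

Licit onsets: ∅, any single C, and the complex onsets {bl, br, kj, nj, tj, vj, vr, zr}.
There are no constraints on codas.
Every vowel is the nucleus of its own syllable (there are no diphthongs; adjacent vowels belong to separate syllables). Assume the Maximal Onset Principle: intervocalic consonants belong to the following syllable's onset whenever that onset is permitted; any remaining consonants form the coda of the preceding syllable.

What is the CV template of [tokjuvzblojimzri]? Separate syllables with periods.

Vowels present: o, u, o, i, i; each is a nucleus, giving 5 syllables.
/o…u/ gap (V1→V2): /kj/ is a licit onset in full, so it all attaches to the next syllable.
/u…o/ gap (V2→V3): /vzbl/; trying suffixes from longest down, /bl/ is the first permitted one, so coda /vz/ | onset /bl/.
/o…i/ gap (V3→V4): just /j/ — single C goes to the following onset.
/i…i/ gap (V4→V5): /mzr/ splits as /m/ + /zr/ (/zr/ is the longest suffix that is a licit onset).
So the parse is to.kjuvz.blo.jim.zri.
Mapping each syllable to C/V: /to/ → CV, /kjuvz/ → CCVCC, /blo/ → CCV, /jim/ → CVC, /zri/ → CCV.

CV.CCVCC.CCV.CVC.CCV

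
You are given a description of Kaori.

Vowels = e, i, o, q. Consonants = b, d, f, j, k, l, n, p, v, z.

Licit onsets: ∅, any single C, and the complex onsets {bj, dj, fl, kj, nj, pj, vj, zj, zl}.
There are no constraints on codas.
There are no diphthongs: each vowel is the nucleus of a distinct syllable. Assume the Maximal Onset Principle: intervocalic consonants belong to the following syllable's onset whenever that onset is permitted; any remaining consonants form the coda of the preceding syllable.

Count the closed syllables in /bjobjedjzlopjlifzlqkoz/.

The vowels are o, e, o, i, q, o — 6 nuclei, so 6 syllables.
σ1/σ2 boundary: /bj/ is a licit onset in full, so it all attaches to the next syllable.
σ2/σ3 boundary: cluster /djzl/ — the longest permitted-onset suffix is /zl/; onset = /zl/, preceding coda = /dj/.
σ3/σ4 boundary: /pjl/ — longest licit onset from the right is /l/, leaving /pj/ as coda.
σ4/σ5 boundary: /fzl/ — longest licit onset from the right is /zl/, leaving /f/ as coda.
σ5/σ6 boundary: just /k/ — single C goes to the following onset.
Result: bjo.bjedj.zlopj.lif.zlq.koz.
Classifying each syllable: /bjo/ (open), /bjedj/ (closed), /zlopj/ (closed), /lif/ (closed), /zlq/ (open), /koz/ (closed).
Closed syllables: 4.

4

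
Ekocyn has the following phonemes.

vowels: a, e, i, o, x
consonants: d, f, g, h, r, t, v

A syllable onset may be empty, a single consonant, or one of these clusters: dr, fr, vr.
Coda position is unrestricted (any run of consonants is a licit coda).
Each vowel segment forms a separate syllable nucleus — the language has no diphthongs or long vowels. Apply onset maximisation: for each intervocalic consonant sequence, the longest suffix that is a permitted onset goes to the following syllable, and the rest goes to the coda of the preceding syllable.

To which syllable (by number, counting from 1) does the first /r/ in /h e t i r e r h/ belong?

The vowels are e, i, e — 3 nuclei, so 3 syllables.
Between /e/ (V1) and /i/ (V2): /t/ → onset of the next syllable (single consonants are always licit onsets).
Between /i/ (V2) and /e/ (V3): /r/ is a single consonant, so it becomes the next onset.
So the parse is he.ti.rerh.
The first /r/ is in the onset of syllable 3 (/rerh/).

3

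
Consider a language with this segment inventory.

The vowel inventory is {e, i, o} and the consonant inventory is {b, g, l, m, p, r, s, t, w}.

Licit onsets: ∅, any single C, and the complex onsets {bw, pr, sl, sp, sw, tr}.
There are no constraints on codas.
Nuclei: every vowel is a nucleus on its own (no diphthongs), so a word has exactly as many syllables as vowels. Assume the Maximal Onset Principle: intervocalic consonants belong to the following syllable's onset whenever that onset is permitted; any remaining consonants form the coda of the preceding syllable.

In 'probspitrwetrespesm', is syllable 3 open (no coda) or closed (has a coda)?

open

Vowels present: o, i, e, e, e; each is a nucleus, giving 5 syllables.
Between /o/ (V1) and /i/ (V2): /bsp/; trying suffixes from longest down, /sp/ is the first permitted one, so coda /b/ | onset /sp/.
Between /i/ (V2) and /e/ (V3): /trw/; trying suffixes from longest down, /w/ is the first permitted one, so coda /tr/ | onset /w/.
Between /e/ (V3) and /e/ (V4): /tr/ — entire cluster is a permitted onset → onset /tr/, coda ∅.
Between /e/ (V4) and /e/ (V5): /sp/ — entire cluster is a permitted onset → onset /sp/, coda ∅.
Putting it together: prob.spitr.we.tre.spesm.
Syllable 3 is /we/; it ends in its nucleus with no coda, so it is open.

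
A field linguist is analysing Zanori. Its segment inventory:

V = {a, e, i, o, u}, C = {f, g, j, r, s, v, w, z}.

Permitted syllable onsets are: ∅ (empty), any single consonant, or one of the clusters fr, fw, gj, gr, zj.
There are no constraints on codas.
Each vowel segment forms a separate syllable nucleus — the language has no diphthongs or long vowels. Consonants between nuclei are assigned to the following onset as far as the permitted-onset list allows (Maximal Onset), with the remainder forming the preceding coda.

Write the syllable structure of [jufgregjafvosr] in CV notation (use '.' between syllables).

CVC.CCV.CCVC.CVCC

Nuclei (vowels): u, e, a, o → 4 syllables.
/u…e/ gap (V1→V2): /fgr/; trying suffixes from longest down, /gr/ is the first permitted one, so coda /f/ | onset /gr/.
/e…a/ gap (V2→V3): cluster /gj/ — /gj/ is itself a permitted onset, so the whole cluster goes right; preceding coda = ∅.
/a…o/ gap (V3→V4): cluster /fv/ — the longest permitted-onset suffix is /v/; onset = /v/, preceding coda = /f/.
Result: juf.gre.gjaf.vosr.
Mapping each syllable to C/V: /juf/ → CVC, /gre/ → CCV, /gjaf/ → CCVC, /vosr/ → CVCC.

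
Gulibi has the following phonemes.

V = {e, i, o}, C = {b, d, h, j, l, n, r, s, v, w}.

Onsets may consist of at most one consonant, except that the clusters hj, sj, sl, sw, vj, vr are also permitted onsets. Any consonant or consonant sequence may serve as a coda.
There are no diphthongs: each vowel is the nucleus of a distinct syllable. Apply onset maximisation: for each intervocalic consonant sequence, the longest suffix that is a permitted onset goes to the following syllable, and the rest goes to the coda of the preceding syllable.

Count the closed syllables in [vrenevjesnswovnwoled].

The vowels are e, e, e, o, o, e — 6 nuclei, so 6 syllables.
V1 /e/ – V2 /e/: /n/ is a single consonant, so it becomes the next onset.
V2 /e/ – V3 /e/: /vj/ is a licit onset in full, so it all attaches to the next syllable.
V3 /e/ – V4 /o/: /snsw/ — longest licit onset from the right is /sw/, leaving /sn/ as coda.
V4 /o/ – V5 /o/: /vnw/ splits as /vn/ + /w/ (/w/ is the longest suffix that is a licit onset).
V5 /o/ – V6 /e/: /l/ → onset of the next syllable (single consonants are always licit onsets).
Putting it together: vre.ne.vjesn.swovn.wo.led.
Classifying each syllable: /vre/ (open), /ne/ (open), /vjesn/ (closed), /swovn/ (closed), /wo/ (open), /led/ (closed).
Closed syllables: 3.

3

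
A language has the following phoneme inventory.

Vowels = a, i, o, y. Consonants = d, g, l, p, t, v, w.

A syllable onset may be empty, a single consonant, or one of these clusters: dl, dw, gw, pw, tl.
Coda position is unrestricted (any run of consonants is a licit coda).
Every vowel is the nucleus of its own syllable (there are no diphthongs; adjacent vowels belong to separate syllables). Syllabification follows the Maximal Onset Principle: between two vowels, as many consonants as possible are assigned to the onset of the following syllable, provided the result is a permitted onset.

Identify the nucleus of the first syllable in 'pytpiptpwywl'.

The vowels are y, i, y — 3 nuclei, so 3 syllables.
The first nucleus (vowel 1 from the left) is /y/.

y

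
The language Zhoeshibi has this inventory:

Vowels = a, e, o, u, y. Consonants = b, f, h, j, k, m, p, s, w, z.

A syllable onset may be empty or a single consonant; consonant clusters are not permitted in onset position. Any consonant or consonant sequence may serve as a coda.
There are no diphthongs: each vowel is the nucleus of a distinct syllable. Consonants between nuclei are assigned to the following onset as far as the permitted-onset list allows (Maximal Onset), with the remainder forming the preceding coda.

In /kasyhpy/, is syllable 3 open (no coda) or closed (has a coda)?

open

The vowels are a, y, y — 3 nuclei, so 3 syllables.
σ1/σ2 boundary: just /s/ — single C goes to the following onset.
σ2/σ3 boundary: cluster /hp/ — the longest permitted-onset suffix is /p/; onset = /p/, preceding coda = /h/.
Result: ka.syh.py.
Syllable 3 is /py/; it ends in its nucleus with no coda, so it is open.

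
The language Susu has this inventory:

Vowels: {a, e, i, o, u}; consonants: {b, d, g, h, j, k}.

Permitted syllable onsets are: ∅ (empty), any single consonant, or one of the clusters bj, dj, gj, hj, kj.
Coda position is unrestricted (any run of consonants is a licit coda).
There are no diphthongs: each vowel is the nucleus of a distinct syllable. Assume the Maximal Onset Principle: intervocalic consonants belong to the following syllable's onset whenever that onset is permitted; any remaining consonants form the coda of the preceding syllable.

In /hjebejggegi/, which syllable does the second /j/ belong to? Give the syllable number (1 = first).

The vowels are e, e, e, i — 4 nuclei, so 4 syllables.
/e…e/ gap (V1→V2): /b/ → onset of the next syllable (single consonants are always licit onsets).
/e…e/ gap (V2→V3): /jgg/; trying suffixes from longest down, /g/ is the first permitted one, so coda /jg/ | onset /g/.
/e…i/ gap (V3→V4): /g/ is a single consonant, so it becomes the next onset.
So the parse is hje.bejg.ge.gi.
The second /j/ is in the coda of syllable 2 (/bejg/).

2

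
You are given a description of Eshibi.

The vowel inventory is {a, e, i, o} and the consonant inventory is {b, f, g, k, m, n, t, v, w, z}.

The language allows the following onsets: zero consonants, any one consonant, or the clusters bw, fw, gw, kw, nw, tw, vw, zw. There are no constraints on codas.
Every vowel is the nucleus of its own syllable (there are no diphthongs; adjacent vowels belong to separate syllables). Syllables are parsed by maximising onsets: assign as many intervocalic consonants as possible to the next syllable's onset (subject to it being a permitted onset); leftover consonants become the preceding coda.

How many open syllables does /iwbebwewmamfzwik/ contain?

1

Vowels present: i, e, e, a, i; each is a nucleus, giving 5 syllables.
σ1/σ2 boundary: /wb/; trying suffixes from longest down, /b/ is the first permitted one, so coda /w/ | onset /b/.
σ2/σ3 boundary: cluster /bw/ — /bw/ is itself a permitted onset, so the whole cluster goes right; preceding coda = ∅.
σ3/σ4 boundary: /wm/ — longest licit onset from the right is /m/, leaving /w/ as coda.
σ4/σ5 boundary: /mfzw/; trying suffixes from longest down, /zw/ is the first permitted one, so coda /mf/ | onset /zw/.
Putting it together: iw.be.bwew.mamf.zwik.
Classifying each syllable: /iw/ (closed), /be/ (open), /bwew/ (closed), /mamf/ (closed), /zwik/ (closed).
Open syllables: 1.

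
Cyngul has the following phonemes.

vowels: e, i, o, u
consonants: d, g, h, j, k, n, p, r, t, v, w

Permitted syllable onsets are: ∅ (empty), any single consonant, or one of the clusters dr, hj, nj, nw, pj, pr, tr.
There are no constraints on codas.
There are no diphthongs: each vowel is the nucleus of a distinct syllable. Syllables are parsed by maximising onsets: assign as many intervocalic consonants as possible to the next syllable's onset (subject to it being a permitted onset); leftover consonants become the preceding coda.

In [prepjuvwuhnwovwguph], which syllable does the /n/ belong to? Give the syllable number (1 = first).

4

Nuclei (vowels): e, u, u, o, u → 5 syllables.
σ1/σ2 boundary: /pj/ — entire cluster is a permitted onset → onset /pj/, coda ∅.
σ2/σ3 boundary: /vw/; trying suffixes from longest down, /w/ is the first permitted one, so coda /v/ | onset /w/.
σ3/σ4 boundary: cluster /hnw/ — the longest permitted-onset suffix is /nw/; onset = /nw/, preceding coda = /h/.
σ4/σ5 boundary: /vwg/ — longest licit onset from the right is /g/, leaving /vw/ as coda.
Result: pre.pjuv.wuh.nwovw.guph.
The /n/ is in the onset of syllable 4 (/nwovw/).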